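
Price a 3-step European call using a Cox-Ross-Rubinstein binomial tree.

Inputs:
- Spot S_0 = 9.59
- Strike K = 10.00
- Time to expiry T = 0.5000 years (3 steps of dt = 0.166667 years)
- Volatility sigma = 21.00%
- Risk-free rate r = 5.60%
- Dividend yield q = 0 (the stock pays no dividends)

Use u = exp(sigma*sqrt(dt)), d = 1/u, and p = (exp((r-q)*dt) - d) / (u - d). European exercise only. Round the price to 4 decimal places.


Answer: Price = V(0,0) = 0.5278

Derivation:
dt = T/N = 0.166667
u = exp(sigma*sqrt(dt)) = 1.089514; d = 1/u = 0.917840
p = (exp((r-q)*dt) - d) / (u - d) = 0.533201
Discount per step: exp(-r*dt) = 0.990710
Stock lattice S(k, i) with i counting down-moves:
  k=0: S(0,0) = 9.5900
  k=1: S(1,0) = 10.4484; S(1,1) = 8.8021
  k=2: S(2,0) = 11.3837; S(2,1) = 9.5900; S(2,2) = 8.0789
  k=3: S(3,0) = 12.4027; S(3,1) = 10.4484; S(3,2) = 8.8021; S(3,3) = 7.4151
Terminal payoffs V(N, i) = max(S_T - K, 0):
  V(3,0) = 2.402739; V(3,1) = 0.448444; V(3,2) = 0.000000; V(3,3) = 0.000000
Backward induction: V(k, i) = exp(-r*dt) * [p * V(k+1, i) + (1-p) * V(k+1, i+1)].
  V(2,0) = exp(-r*dt) * [p*2.402739 + (1-p)*0.448444] = 1.476629
  V(2,1) = exp(-r*dt) * [p*0.448444 + (1-p)*0.000000] = 0.236889
  V(2,2) = exp(-r*dt) * [p*0.000000 + (1-p)*0.000000] = 0.000000
  V(1,0) = exp(-r*dt) * [p*1.476629 + (1-p)*0.236889] = 0.889578
  V(1,1) = exp(-r*dt) * [p*0.236889 + (1-p)*0.000000] = 0.125136
  V(0,0) = exp(-r*dt) * [p*0.889578 + (1-p)*0.125136] = 0.527789


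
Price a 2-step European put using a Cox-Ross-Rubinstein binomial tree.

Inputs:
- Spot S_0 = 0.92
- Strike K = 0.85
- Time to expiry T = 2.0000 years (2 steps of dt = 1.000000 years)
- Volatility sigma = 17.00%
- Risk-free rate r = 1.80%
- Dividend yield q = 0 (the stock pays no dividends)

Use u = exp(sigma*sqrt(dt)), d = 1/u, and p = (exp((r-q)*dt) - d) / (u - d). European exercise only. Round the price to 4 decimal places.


dt = T/N = 1.000000
u = exp(sigma*sqrt(dt)) = 1.185305; d = 1/u = 0.843665
p = (exp((r-q)*dt) - d) / (u - d) = 0.510766
Discount per step: exp(-r*dt) = 0.982161
Stock lattice S(k, i) with i counting down-moves:
  k=0: S(0,0) = 0.9200
  k=1: S(1,0) = 1.0905; S(1,1) = 0.7762
  k=2: S(2,0) = 1.2926; S(2,1) = 0.9200; S(2,2) = 0.6548
Terminal payoffs V(N, i) = max(K - S_T, 0):
  V(2,0) = 0.000000; V(2,1) = 0.000000; V(2,2) = 0.195171
Backward induction: V(k, i) = exp(-r*dt) * [p * V(k+1, i) + (1-p) * V(k+1, i+1)].
  V(1,0) = exp(-r*dt) * [p*0.000000 + (1-p)*0.000000] = 0.000000
  V(1,1) = exp(-r*dt) * [p*0.000000 + (1-p)*0.195171] = 0.093781
  V(0,0) = exp(-r*dt) * [p*0.000000 + (1-p)*0.093781] = 0.045062

Answer: Price = V(0,0) = 0.0451


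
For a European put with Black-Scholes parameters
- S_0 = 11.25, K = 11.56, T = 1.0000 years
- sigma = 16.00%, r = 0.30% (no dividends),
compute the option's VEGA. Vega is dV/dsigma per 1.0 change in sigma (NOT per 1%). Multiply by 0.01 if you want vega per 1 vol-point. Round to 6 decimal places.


Answer: Vega = 4.476757

Derivation:
d1 = -0.0711420912; d2 = -0.2311420912
phi(d1) = 0.3979339940; exp(-qT) = 1.0000000000; exp(-rT) = 0.9970044955
Vega = S * exp(-qT) * phi(d1) * sqrt(T) = 11.2500 * 1.0000000000 * 0.3979339940 * 1.0000000000 = 4.476757


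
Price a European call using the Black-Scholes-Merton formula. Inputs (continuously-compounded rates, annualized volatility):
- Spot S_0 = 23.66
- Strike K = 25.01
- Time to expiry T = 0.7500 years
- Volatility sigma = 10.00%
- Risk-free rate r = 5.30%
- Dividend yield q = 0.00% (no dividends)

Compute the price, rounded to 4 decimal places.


d1 = (ln(S/K) + (r - q + 0.5*sigma^2) * T) / (sigma * sqrt(T)) = -0.13844728
d2 = d1 - sigma * sqrt(T) = -0.22504982
exp(-rT) = 0.96102967; exp(-qT) = 1.00000000
C = S_0 * exp(-qT) * N(d1) - K * exp(-rT) * N(d2)
N(d1) = 0.44494347; N(d2) = 0.41097026
C = 23.6600 * 1.00000000 * 0.44494347 - 25.0100 * 0.96102967 * 0.41097026 = 0.6495

Answer: Price = 0.6495


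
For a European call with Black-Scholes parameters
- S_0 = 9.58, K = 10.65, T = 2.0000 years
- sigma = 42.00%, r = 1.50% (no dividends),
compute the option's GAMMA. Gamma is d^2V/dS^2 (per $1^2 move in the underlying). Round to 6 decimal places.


d1 = 0.1692303504; d2 = -0.4247393458
phi(d1) = 0.3932703505; exp(-qT) = 1.0000000000; exp(-rT) = 0.9704455335
Gamma = exp(-qT) * phi(d1) / (S * sigma * sqrt(T)) = 1.0000000000 * 0.3932703505 / (9.5800 * 0.4200 * 1.4142135624) = 0.069113

Answer: Gamma = 0.069113


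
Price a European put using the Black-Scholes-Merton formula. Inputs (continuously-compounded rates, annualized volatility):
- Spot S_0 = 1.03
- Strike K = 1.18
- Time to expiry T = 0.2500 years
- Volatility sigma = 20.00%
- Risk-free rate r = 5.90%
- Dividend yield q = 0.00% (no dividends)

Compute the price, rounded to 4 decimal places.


Answer: Price = 0.1387

Derivation:
d1 = (ln(S/K) + (r - q + 0.5*sigma^2) * T) / (sigma * sqrt(T)) = -1.16205636
d2 = d1 - sigma * sqrt(T) = -1.26205636
exp(-rT) = 0.98535825; exp(-qT) = 1.00000000
P = K * exp(-rT) * N(-d2) - S_0 * exp(-qT) * N(-d1)
N(-d1) = 0.87739371; N(-d2) = 0.89653575
P = 1.1800 * 0.98535825 * 0.89653575 - 1.0300 * 1.00000000 * 0.87739371 = 0.1387


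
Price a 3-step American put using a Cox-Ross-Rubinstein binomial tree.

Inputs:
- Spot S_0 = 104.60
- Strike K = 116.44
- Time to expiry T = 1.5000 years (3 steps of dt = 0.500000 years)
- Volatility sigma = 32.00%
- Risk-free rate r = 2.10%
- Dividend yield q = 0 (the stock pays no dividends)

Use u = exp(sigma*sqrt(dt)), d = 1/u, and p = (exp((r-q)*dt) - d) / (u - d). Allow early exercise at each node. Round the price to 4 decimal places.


dt = T/N = 0.500000
u = exp(sigma*sqrt(dt)) = 1.253919; d = 1/u = 0.797499
p = (exp((r-q)*dt) - d) / (u - d) = 0.466798
Discount per step: exp(-r*dt) = 0.989555
Stock lattice S(k, i) with i counting down-moves:
  k=0: S(0,0) = 104.6000
  k=1: S(1,0) = 131.1600; S(1,1) = 83.4184
  k=2: S(2,0) = 164.4640; S(2,1) = 104.6000; S(2,2) = 66.5262
  k=3: S(3,0) = 206.2246; S(3,1) = 131.1600; S(3,2) = 83.4184; S(3,3) = 53.0546
Terminal payoffs V(N, i) = max(K - S_T, 0):
  V(3,0) = 0.000000; V(3,1) = 0.000000; V(3,2) = 33.021561; V(3,3) = 63.385428
Backward induction: V(k, i) = exp(-r*dt) * [p * V(k+1, i) + (1-p) * V(k+1, i+1)]; then take max(V_cont, immediate exercise) for American.
  V(2,0) = exp(-r*dt) * [p*0.000000 + (1-p)*0.000000] = 0.000000; exercise = 0.000000; V(2,0) = max -> 0.000000
  V(2,1) = exp(-r*dt) * [p*0.000000 + (1-p)*33.021561] = 17.423257; exercise = 11.840000; V(2,1) = max -> 17.423257
  V(2,2) = exp(-r*dt) * [p*33.021561 + (1-p)*63.385428] = 48.697619; exercise = 49.913843; V(2,2) = max -> 49.913843
  V(1,0) = exp(-r*dt) * [p*0.000000 + (1-p)*17.423257] = 9.193081; exercise = 0.000000; V(1,0) = max -> 9.193081
  V(1,1) = exp(-r*dt) * [p*17.423257 + (1-p)*49.913843] = 34.384367; exercise = 33.021561; V(1,1) = max -> 34.384367
  V(0,0) = exp(-r*dt) * [p*9.193081 + (1-p)*34.384367] = 22.388806; exercise = 11.840000; V(0,0) = max -> 22.388806

Answer: Price = V(0,0) = 22.3888


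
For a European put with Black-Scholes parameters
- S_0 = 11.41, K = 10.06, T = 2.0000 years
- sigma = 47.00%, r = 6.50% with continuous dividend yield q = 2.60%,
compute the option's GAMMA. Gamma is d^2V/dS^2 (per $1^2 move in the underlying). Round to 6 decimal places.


d1 = 0.6391387735; d2 = -0.0255416008
phi(d1) = 0.3252413623; exp(-qT) = 0.9493288668; exp(-rT) = 0.8780954309
Gamma = exp(-qT) * phi(d1) / (S * sigma * sqrt(T)) = 0.9493288668 * 0.3252413623 / (11.4100 * 0.4700 * 1.4142135624) = 0.040712

Answer: Gamma = 0.040712


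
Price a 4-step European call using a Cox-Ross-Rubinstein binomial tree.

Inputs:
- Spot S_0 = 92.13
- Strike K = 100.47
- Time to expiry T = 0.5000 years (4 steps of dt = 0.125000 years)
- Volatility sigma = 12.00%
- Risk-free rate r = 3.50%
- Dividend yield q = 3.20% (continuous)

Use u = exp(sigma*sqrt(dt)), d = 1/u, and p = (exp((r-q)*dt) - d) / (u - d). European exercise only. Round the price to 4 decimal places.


dt = T/N = 0.125000
u = exp(sigma*sqrt(dt)) = 1.043339; d = 1/u = 0.958461
p = (exp((r-q)*dt) - d) / (u - d) = 0.493814
Discount per step: exp(-r*dt) = 0.995635
Stock lattice S(k, i) with i counting down-moves:
  k=0: S(0,0) = 92.1300
  k=1: S(1,0) = 96.1228; S(1,1) = 88.3030
  k=2: S(2,0) = 100.2887; S(2,1) = 92.1300; S(2,2) = 84.6350
  k=3: S(3,0) = 104.6352; S(3,1) = 96.1228; S(3,2) = 88.3030; S(3,3) = 81.1193
  k=4: S(4,0) = 109.1700; S(4,1) = 100.2887; S(4,2) = 92.1300; S(4,3) = 84.6350; S(4,4) = 77.7497
Terminal payoffs V(N, i) = max(S_T - K, 0):
  V(4,0) = 8.699995; V(4,1) = 0.000000; V(4,2) = 0.000000; V(4,3) = 0.000000; V(4,4) = 0.000000
Backward induction: V(k, i) = exp(-r*dt) * [p * V(k+1, i) + (1-p) * V(k+1, i+1)].
  V(3,0) = exp(-r*dt) * [p*8.699995 + (1-p)*0.000000] = 4.277424
  V(3,1) = exp(-r*dt) * [p*0.000000 + (1-p)*0.000000] = 0.000000
  V(3,2) = exp(-r*dt) * [p*0.000000 + (1-p)*0.000000] = 0.000000
  V(3,3) = exp(-r*dt) * [p*0.000000 + (1-p)*0.000000] = 0.000000
  V(2,0) = exp(-r*dt) * [p*4.277424 + (1-p)*0.000000] = 2.103030
  V(2,1) = exp(-r*dt) * [p*0.000000 + (1-p)*0.000000] = 0.000000
  V(2,2) = exp(-r*dt) * [p*0.000000 + (1-p)*0.000000] = 0.000000
  V(1,0) = exp(-r*dt) * [p*2.103030 + (1-p)*0.000000] = 1.033972
  V(1,1) = exp(-r*dt) * [p*0.000000 + (1-p)*0.000000] = 0.000000
  V(0,0) = exp(-r*dt) * [p*1.033972 + (1-p)*0.000000] = 0.508361

Answer: Price = V(0,0) = 0.5084


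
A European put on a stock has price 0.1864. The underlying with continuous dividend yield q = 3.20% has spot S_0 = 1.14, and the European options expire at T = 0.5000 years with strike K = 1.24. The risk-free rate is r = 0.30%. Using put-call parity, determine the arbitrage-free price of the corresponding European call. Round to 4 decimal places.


Answer: Call price = 0.0702

Derivation:
Put-call parity: C - P = S_0 * exp(-qT) - K * exp(-rT).
S_0 * exp(-qT) = 1.1400 * 0.98412732 = 1.12190514
K * exp(-rT) = 1.2400 * 0.99850112 = 1.23814139
C = P + S*exp(-qT) - K*exp(-rT)
C = 0.1864 + 1.12190514 - 1.23814139 = 0.0702


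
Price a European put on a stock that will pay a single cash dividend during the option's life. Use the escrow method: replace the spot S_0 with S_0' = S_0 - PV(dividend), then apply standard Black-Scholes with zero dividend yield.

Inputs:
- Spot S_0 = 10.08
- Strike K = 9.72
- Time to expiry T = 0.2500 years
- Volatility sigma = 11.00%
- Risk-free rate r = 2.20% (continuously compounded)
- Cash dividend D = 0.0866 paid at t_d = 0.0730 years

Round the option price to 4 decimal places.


PV(D) = D * exp(-r * t_d) = 0.0866 * 0.99839529 = 0.08646103
S_0' = S_0 - PV(D) = 10.0800 - 0.08646103 = 9.99353897
d1 = (ln(S_0'/K) + (r + sigma^2/2)*T) / (sigma*sqrt(T)) = 0.63210295
d2 = d1 - sigma*sqrt(T) = 0.57710295
exp(-rT) = 0.99451510
N(-d1) = 0.26365980; N(-d2) = 0.28193495
P = K * exp(-rT) * N(-d2) - S_0' * N(-d1) = 9.7200 * 0.99451510 * 0.28193495 - 9.99353897 * 0.26365980 = 0.0905

Answer: Price = 0.0905


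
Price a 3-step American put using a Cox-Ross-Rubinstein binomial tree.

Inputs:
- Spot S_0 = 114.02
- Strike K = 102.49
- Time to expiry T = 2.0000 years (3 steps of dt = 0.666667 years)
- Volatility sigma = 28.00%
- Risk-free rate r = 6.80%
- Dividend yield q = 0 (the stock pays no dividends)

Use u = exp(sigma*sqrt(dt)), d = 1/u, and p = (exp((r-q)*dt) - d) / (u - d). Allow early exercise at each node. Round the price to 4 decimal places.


dt = T/N = 0.666667
u = exp(sigma*sqrt(dt)) = 1.256863; d = 1/u = 0.795632
p = (exp((r-q)*dt) - d) / (u - d) = 0.543642
Discount per step: exp(-r*dt) = 0.955679
Stock lattice S(k, i) with i counting down-moves:
  k=0: S(0,0) = 114.0200
  k=1: S(1,0) = 143.3075; S(1,1) = 90.7179
  k=2: S(2,0) = 180.1180; S(2,1) = 114.0200; S(2,2) = 72.1780
  k=3: S(3,0) = 226.3836; S(3,1) = 143.3075; S(3,2) = 90.7179; S(3,3) = 57.4271
Terminal payoffs V(N, i) = max(K - S_T, 0):
  V(3,0) = 0.000000; V(3,1) = 0.000000; V(3,2) = 11.772088; V(3,3) = 45.062876
Backward induction: V(k, i) = exp(-r*dt) * [p * V(k+1, i) + (1-p) * V(k+1, i+1)]; then take max(V_cont, immediate exercise) for American.
  V(2,0) = exp(-r*dt) * [p*0.000000 + (1-p)*0.000000] = 0.000000; exercise = 0.000000; V(2,0) = max -> 0.000000
  V(2,1) = exp(-r*dt) * [p*0.000000 + (1-p)*11.772088] = 5.134176; exercise = 0.000000; V(2,1) = max -> 5.134176
  V(2,2) = exp(-r*dt) * [p*11.772088 + (1-p)*45.062876] = 25.769491; exercise = 30.311964; V(2,2) = max -> 30.311964
  V(1,0) = exp(-r*dt) * [p*0.000000 + (1-p)*5.134176] = 2.239175; exercise = 0.000000; V(1,0) = max -> 2.239175
  V(1,1) = exp(-r*dt) * [p*5.134176 + (1-p)*30.311964] = 15.887446; exercise = 11.772088; V(1,1) = max -> 15.887446
  V(0,0) = exp(-r*dt) * [p*2.239175 + (1-p)*15.887446] = 8.092371; exercise = 0.000000; V(0,0) = max -> 8.092371

Answer: Price = V(0,0) = 8.0924


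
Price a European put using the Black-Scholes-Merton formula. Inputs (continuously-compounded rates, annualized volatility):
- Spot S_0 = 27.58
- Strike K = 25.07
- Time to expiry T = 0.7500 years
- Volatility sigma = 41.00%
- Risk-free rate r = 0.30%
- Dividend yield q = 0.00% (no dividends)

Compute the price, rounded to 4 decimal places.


Answer: Price = 2.5601

Derivation:
d1 = (ln(S/K) + (r - q + 0.5*sigma^2) * T) / (sigma * sqrt(T)) = 0.45260448
d2 = d1 - sigma * sqrt(T) = 0.09753406
exp(-rT) = 0.99775253; exp(-qT) = 1.00000000
P = K * exp(-rT) * N(-d2) - S_0 * exp(-qT) * N(-d1)
N(-d1) = 0.32541679; N(-d2) = 0.46115114
P = 25.0700 * 0.99775253 * 0.46115114 - 27.5800 * 1.00000000 * 0.32541679 = 2.5601


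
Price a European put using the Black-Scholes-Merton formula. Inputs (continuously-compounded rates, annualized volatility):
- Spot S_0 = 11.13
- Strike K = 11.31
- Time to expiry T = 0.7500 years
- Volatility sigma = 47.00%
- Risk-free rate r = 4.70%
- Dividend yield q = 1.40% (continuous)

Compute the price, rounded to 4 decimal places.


d1 = (ln(S/K) + (r - q + 0.5*sigma^2) * T) / (sigma * sqrt(T)) = 0.22490710
d2 = d1 - sigma * sqrt(T) = -0.18212483
exp(-rT) = 0.96536405; exp(-qT) = 0.98955493
P = K * exp(-rT) * N(-d2) - S_0 * exp(-qT) * N(-d1)
N(-d1) = 0.41102577; N(-d2) = 0.57225762
P = 11.3100 * 0.96536405 * 0.57225762 - 11.1300 * 0.98955493 * 0.41102577 = 1.7211

Answer: Price = 1.7211


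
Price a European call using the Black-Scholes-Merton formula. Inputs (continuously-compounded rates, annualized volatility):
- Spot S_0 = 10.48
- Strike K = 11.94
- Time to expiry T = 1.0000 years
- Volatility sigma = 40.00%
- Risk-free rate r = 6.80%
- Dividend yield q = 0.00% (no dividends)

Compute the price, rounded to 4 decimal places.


d1 = (ln(S/K) + (r - q + 0.5*sigma^2) * T) / (sigma * sqrt(T)) = 0.04393643
d2 = d1 - sigma * sqrt(T) = -0.35606357
exp(-rT) = 0.93426047; exp(-qT) = 1.00000000
C = S_0 * exp(-qT) * N(d1) - K * exp(-rT) * N(d2)
N(d1) = 0.51752246; N(d2) = 0.36089648
C = 10.4800 * 1.00000000 * 0.51752246 - 11.9400 * 0.93426047 * 0.36089648 = 1.3978

Answer: Price = 1.3978


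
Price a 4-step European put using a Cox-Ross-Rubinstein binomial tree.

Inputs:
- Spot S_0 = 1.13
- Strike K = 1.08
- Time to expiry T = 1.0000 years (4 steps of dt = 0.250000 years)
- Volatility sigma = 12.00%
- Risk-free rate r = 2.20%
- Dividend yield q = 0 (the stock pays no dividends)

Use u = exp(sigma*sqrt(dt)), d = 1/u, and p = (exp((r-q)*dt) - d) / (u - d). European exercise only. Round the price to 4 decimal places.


Answer: Price = V(0,0) = 0.0257

Derivation:
dt = T/N = 0.250000
u = exp(sigma*sqrt(dt)) = 1.061837; d = 1/u = 0.941765
p = (exp((r-q)*dt) - d) / (u - d) = 0.530937
Discount per step: exp(-r*dt) = 0.994515
Stock lattice S(k, i) with i counting down-moves:
  k=0: S(0,0) = 1.1300
  k=1: S(1,0) = 1.1999; S(1,1) = 1.0642
  k=2: S(2,0) = 1.2741; S(2,1) = 1.1300; S(2,2) = 1.0022
  k=3: S(3,0) = 1.3529; S(3,1) = 1.1999; S(3,2) = 1.0642; S(3,3) = 0.9439
  k=4: S(4,0) = 1.4365; S(4,1) = 1.2741; S(4,2) = 1.1300; S(4,3) = 1.0022; S(4,4) = 0.8889
Terminal payoffs V(N, i) = max(K - S_T, 0):
  V(4,0) = 0.000000; V(4,1) = 0.000000; V(4,2) = 0.000000; V(4,3) = 0.077780; V(4,4) = 0.191111
Backward induction: V(k, i) = exp(-r*dt) * [p * V(k+1, i) + (1-p) * V(k+1, i+1)].
  V(3,0) = exp(-r*dt) * [p*0.000000 + (1-p)*0.000000] = 0.000000
  V(3,1) = exp(-r*dt) * [p*0.000000 + (1-p)*0.000000] = 0.000000
  V(3,2) = exp(-r*dt) * [p*0.000000 + (1-p)*0.077780] = 0.036284
  V(3,3) = exp(-r*dt) * [p*0.077780 + (1-p)*0.191111] = 0.130221
  V(2,0) = exp(-r*dt) * [p*0.000000 + (1-p)*0.000000] = 0.000000
  V(2,1) = exp(-r*dt) * [p*0.000000 + (1-p)*0.036284] = 0.016926
  V(2,2) = exp(-r*dt) * [p*0.036284 + (1-p)*0.130221] = 0.079905
  V(1,0) = exp(-r*dt) * [p*0.000000 + (1-p)*0.016926] = 0.007896
  V(1,1) = exp(-r*dt) * [p*0.016926 + (1-p)*0.079905] = 0.046212
  V(0,0) = exp(-r*dt) * [p*0.007896 + (1-p)*0.046212] = 0.025727


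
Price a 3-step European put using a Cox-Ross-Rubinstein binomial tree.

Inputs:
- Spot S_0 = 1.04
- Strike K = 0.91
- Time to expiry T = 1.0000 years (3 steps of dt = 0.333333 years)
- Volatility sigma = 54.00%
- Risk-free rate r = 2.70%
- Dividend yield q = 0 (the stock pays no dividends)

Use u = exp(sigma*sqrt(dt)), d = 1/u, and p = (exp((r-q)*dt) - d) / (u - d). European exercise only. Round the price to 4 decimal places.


Answer: Price = V(0,0) = 0.1473

Derivation:
dt = T/N = 0.333333
u = exp(sigma*sqrt(dt)) = 1.365839; d = 1/u = 0.732151
p = (exp((r-q)*dt) - d) / (u - d) = 0.436950
Discount per step: exp(-r*dt) = 0.991040
Stock lattice S(k, i) with i counting down-moves:
  k=0: S(0,0) = 1.0400
  k=1: S(1,0) = 1.4205; S(1,1) = 0.7614
  k=2: S(2,0) = 1.9401; S(2,1) = 1.0400; S(2,2) = 0.5575
  k=3: S(3,0) = 2.6499; S(3,1) = 1.4205; S(3,2) = 0.7614; S(3,3) = 0.4082
Terminal payoffs V(N, i) = max(K - S_T, 0):
  V(3,0) = 0.000000; V(3,1) = 0.000000; V(3,2) = 0.148563; V(3,3) = 0.501836
Backward induction: V(k, i) = exp(-r*dt) * [p * V(k+1, i) + (1-p) * V(k+1, i+1)].
  V(2,0) = exp(-r*dt) * [p*0.000000 + (1-p)*0.000000] = 0.000000
  V(2,1) = exp(-r*dt) * [p*0.000000 + (1-p)*0.148563] = 0.082899
  V(2,2) = exp(-r*dt) * [p*0.148563 + (1-p)*0.501836] = 0.344361
  V(1,0) = exp(-r*dt) * [p*0.000000 + (1-p)*0.082899] = 0.046258
  V(1,1) = exp(-r*dt) * [p*0.082899 + (1-p)*0.344361] = 0.228053
  V(0,0) = exp(-r*dt) * [p*0.046258 + (1-p)*0.228053] = 0.147287


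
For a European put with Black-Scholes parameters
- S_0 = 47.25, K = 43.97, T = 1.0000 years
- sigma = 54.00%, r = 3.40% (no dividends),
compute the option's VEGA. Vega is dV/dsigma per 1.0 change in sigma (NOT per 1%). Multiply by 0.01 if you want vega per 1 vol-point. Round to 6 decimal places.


Answer: Vega = 16.908990

Derivation:
d1 = 0.4661945755; d2 = -0.0738054245
phi(d1) = 0.3578622210; exp(-qT) = 1.0000000000; exp(-rT) = 0.9665715046
Vega = S * exp(-qT) * phi(d1) * sqrt(T) = 47.2500 * 1.0000000000 * 0.3578622210 * 1.0000000000 = 16.908990


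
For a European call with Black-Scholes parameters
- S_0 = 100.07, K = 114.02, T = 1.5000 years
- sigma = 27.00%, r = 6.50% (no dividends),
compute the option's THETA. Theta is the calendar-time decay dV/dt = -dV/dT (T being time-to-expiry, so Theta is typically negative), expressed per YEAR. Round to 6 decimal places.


d1 = 0.0655346450; d2 = -0.2651464703
phi(d1) = 0.3980865130; exp(-qT) = 1.0000000000; exp(-rT) = 0.9071023416
Theta = -S*exp(-qT)*phi(d1)*sigma/(2*sqrt(T)) - r*K*exp(-rT)*N(d2) + q*S*exp(-qT)*N(d1)
N(d1) = 0.5261258386; N(d2) = 0.3954483150; sqrt(T) = 1.2247448714
Term 1 = -100.0700 * 1.0000000000 * 0.3980865130 * 0.2700 / (2 * 1.2247448714) = -4.3910613293
Term 2 = -0.0650 * 114.0200 * 0.9071023416 * 0.3954483150 = -2.6585229313
Term 3 = 0 (no dividend yield, q = 0)
Theta = -4.3910613293 + (-2.6585229313) + (0.0000000000) = -7.049584

Answer: Theta = -7.049584


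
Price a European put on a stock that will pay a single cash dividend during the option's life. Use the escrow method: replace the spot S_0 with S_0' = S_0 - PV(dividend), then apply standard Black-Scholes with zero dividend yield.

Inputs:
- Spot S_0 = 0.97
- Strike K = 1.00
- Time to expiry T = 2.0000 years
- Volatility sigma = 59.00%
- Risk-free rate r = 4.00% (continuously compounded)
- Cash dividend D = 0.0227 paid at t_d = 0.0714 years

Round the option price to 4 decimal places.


PV(D) = D * exp(-r * t_d) = 0.0227 * 0.99714807 = 0.02263526
S_0' = S_0 - PV(D) = 0.9700 - 0.02263526 = 0.94736474
d1 = (ln(S_0'/K) + (r + sigma^2/2)*T) / (sigma*sqrt(T)) = 0.44826842
d2 = d1 - sigma*sqrt(T) = -0.38611759
exp(-rT) = 0.92311635
N(-d1) = 0.32697975; N(-d2) = 0.65029521
P = K * exp(-rT) * N(-d2) - S_0' * N(-d1) = 1.0000 * 0.92311635 * 0.65029521 - 0.94736474 * 0.32697975 = 0.2905

Answer: Price = 0.2905


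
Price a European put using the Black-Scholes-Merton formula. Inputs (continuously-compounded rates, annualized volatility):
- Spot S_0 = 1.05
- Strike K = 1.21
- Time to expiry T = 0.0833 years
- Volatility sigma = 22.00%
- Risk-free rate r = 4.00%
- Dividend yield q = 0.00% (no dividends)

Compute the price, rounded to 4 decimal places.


d1 = (ln(S/K) + (r - q + 0.5*sigma^2) * T) / (sigma * sqrt(T)) = -2.14946939
d2 = d1 - sigma * sqrt(T) = -2.21296521
exp(-rT) = 0.99667354; exp(-qT) = 1.00000000
P = K * exp(-rT) * N(-d2) - S_0 * exp(-qT) * N(-d1)
N(-d1) = 0.98420139; N(-d2) = 0.98654998
P = 1.2100 * 0.99667354 * 0.98654998 - 1.0500 * 1.00000000 * 0.98420139 = 0.1563

Answer: Price = 0.1563


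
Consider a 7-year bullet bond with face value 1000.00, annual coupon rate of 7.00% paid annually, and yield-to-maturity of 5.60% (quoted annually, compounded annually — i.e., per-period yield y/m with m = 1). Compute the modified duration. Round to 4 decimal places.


Answer: Modified duration = 5.5098

Derivation:
Coupon per period c = face * coupon_rate / m = 70.000000
Periods per year m = 1; per-period yield y/m = 0.056000
Number of cashflows N = 7
Cashflows (t years, CF_t, discount factor 1/(1+y/m)^(m*t), PV):
  t = 1.0000: CF_t = 70.000000, DF = 0.946970, PV = 66.287879
  t = 2.0000: CF_t = 70.000000, DF = 0.896752, PV = 62.772612
  t = 3.0000: CF_t = 70.000000, DF = 0.849197, PV = 59.443762
  t = 4.0000: CF_t = 70.000000, DF = 0.804163, PV = 56.291441
  t = 5.0000: CF_t = 70.000000, DF = 0.761518, PV = 53.306289
  t = 6.0000: CF_t = 70.000000, DF = 0.721135, PV = 50.479440
  t = 7.0000: CF_t = 1070.000000, DF = 0.682893, PV = 730.695361
Price P = sum_t PV_t = 1079.276785
First compute Macaulay numerator sum_t t * PV_t:
  t * PV_t at t = 1.0000: 66.287879
  t * PV_t at t = 2.0000: 125.545225
  t * PV_t at t = 3.0000: 178.331285
  t * PV_t at t = 4.0000: 225.165764
  t * PV_t at t = 5.0000: 266.531445
  t * PV_t at t = 6.0000: 302.876642
  t * PV_t at t = 7.0000: 5114.867529
Macaulay duration D = 6279.605769 / 1079.276785 = 5.818346
Modified duration = D / (1 + y/m) = 5.818346 / (1 + 0.056000) = 5.509797


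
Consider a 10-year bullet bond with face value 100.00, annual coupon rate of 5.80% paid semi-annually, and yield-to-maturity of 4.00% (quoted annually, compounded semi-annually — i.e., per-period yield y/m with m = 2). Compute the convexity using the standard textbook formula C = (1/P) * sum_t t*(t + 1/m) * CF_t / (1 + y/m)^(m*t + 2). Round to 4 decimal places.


Coupon per period c = face * coupon_rate / m = 2.900000
Periods per year m = 2; per-period yield y/m = 0.020000
Number of cashflows N = 20
Cashflows (t years, CF_t, discount factor 1/(1+y/m)^(m*t), PV):
  t = 0.5000: CF_t = 2.900000, DF = 0.980392, PV = 2.843137
  t = 1.0000: CF_t = 2.900000, DF = 0.961169, PV = 2.787389
  t = 1.5000: CF_t = 2.900000, DF = 0.942322, PV = 2.732735
  t = 2.0000: CF_t = 2.900000, DF = 0.923845, PV = 2.679152
  t = 2.5000: CF_t = 2.900000, DF = 0.905731, PV = 2.626619
  t = 3.0000: CF_t = 2.900000, DF = 0.887971, PV = 2.575117
  t = 3.5000: CF_t = 2.900000, DF = 0.870560, PV = 2.524625
  t = 4.0000: CF_t = 2.900000, DF = 0.853490, PV = 2.475122
  t = 4.5000: CF_t = 2.900000, DF = 0.836755, PV = 2.426590
  t = 5.0000: CF_t = 2.900000, DF = 0.820348, PV = 2.379010
  t = 5.5000: CF_t = 2.900000, DF = 0.804263, PV = 2.332363
  t = 6.0000: CF_t = 2.900000, DF = 0.788493, PV = 2.286630
  t = 6.5000: CF_t = 2.900000, DF = 0.773033, PV = 2.241794
  t = 7.0000: CF_t = 2.900000, DF = 0.757875, PV = 2.197838
  t = 7.5000: CF_t = 2.900000, DF = 0.743015, PV = 2.154743
  t = 8.0000: CF_t = 2.900000, DF = 0.728446, PV = 2.112493
  t = 8.5000: CF_t = 2.900000, DF = 0.714163, PV = 2.071071
  t = 9.0000: CF_t = 2.900000, DF = 0.700159, PV = 2.030462
  t = 9.5000: CF_t = 2.900000, DF = 0.686431, PV = 1.990649
  t = 10.0000: CF_t = 102.900000, DF = 0.672971, PV = 69.248750
Price P = sum_t PV_t = 114.716290
Convexity numerator sum_t t*(t + 1/m) * CF_t / (1+y/m)^(m*t + 2):
  t = 0.5000: term = 1.366367
  t = 1.0000: term = 4.018728
  t = 1.5000: term = 7.879858
  t = 2.0000: term = 12.875585
  t = 2.5000: term = 18.934684
  t = 3.0000: term = 25.988782
  t = 3.5000: term = 33.972264
  t = 4.0000: term = 42.822181
  t = 4.5000: term = 52.478163
  t = 5.0000: term = 62.882331
  t = 5.5000: term = 73.979213
  t = 6.0000: term = 85.715665
  t = 6.5000: term = 98.040794
  t = 7.0000: term = 110.905875
  t = 7.5000: term = 124.264286
  t = 8.0000: term = 138.071429
  t = 8.5000: term = 152.284664
  t = 9.0000: term = 166.863242
  t = 9.5000: term = 181.768238
  t = 10.0000: term = 6988.772365
Convexity = (1/P) * sum = 8383.884713 / 114.716290 = 73.083646

Answer: Convexity = 73.0836


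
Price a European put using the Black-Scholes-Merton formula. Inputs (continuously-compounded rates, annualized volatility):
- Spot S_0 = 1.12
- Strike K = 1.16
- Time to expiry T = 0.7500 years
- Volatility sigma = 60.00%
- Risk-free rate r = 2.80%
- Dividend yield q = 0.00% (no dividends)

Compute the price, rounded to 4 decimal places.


d1 = (ln(S/K) + (r - q + 0.5*sigma^2) * T) / (sigma * sqrt(T)) = 0.23268886
d2 = d1 - sigma * sqrt(T) = -0.28692638
exp(-rT) = 0.97921896; exp(-qT) = 1.00000000
P = K * exp(-rT) * N(-d2) - S_0 * exp(-qT) * N(-d1)
N(-d1) = 0.40800151; N(-d2) = 0.61291565
P = 1.1600 * 0.97921896 * 0.61291565 - 1.1200 * 1.00000000 * 0.40800151 = 0.2392

Answer: Price = 0.2392


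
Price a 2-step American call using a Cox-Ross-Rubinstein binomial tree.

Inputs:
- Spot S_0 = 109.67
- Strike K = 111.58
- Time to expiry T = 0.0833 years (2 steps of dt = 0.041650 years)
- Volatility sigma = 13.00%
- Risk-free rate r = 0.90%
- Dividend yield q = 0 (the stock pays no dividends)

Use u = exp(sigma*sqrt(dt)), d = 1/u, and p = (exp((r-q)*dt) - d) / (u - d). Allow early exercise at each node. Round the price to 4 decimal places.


Answer: Price = V(0,0) = 1.0176

Derivation:
dt = T/N = 0.041650
u = exp(sigma*sqrt(dt)) = 1.026886; d = 1/u = 0.973818
p = (exp((r-q)*dt) - d) / (u - d) = 0.500433
Discount per step: exp(-r*dt) = 0.999625
Stock lattice S(k, i) with i counting down-moves:
  k=0: S(0,0) = 109.6700
  k=1: S(1,0) = 112.6186; S(1,1) = 106.7986
  k=2: S(2,0) = 115.6464; S(2,1) = 109.6700; S(2,2) = 104.0024
Terminal payoffs V(N, i) = max(S_T - K, 0):
  V(2,0) = 4.066430; V(2,1) = 0.000000; V(2,2) = 0.000000
Backward induction: V(k, i) = exp(-r*dt) * [p * V(k+1, i) + (1-p) * V(k+1, i+1)]; then take max(V_cont, immediate exercise) for American.
  V(1,0) = exp(-r*dt) * [p*4.066430 + (1-p)*0.000000] = 2.034211; exercise = 1.038577; V(1,0) = max -> 2.034211
  V(1,1) = exp(-r*dt) * [p*0.000000 + (1-p)*0.000000] = 0.000000; exercise = 0.000000; V(1,1) = max -> 0.000000
  V(0,0) = exp(-r*dt) * [p*2.034211 + (1-p)*0.000000] = 1.017604; exercise = 0.000000; V(0,0) = max -> 1.017604


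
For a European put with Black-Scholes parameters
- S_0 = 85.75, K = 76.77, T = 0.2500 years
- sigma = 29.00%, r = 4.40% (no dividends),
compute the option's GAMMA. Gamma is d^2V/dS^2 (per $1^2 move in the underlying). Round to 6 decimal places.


Answer: Gamma = 0.021183

Derivation:
d1 = 0.9112734290; d2 = 0.7662734290
phi(d1) = 0.2633824385; exp(-qT) = 1.0000000000; exp(-rT) = 0.9890602788
Gamma = exp(-qT) * phi(d1) / (S * sigma * sqrt(T)) = 1.0000000000 * 0.2633824385 / (85.7500 * 0.2900 * 0.5000000000) = 0.021183


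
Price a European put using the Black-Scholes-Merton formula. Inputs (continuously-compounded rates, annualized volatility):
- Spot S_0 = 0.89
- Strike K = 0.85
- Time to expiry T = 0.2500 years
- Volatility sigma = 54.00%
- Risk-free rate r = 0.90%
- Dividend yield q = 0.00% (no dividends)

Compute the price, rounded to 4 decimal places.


d1 = (ln(S/K) + (r - q + 0.5*sigma^2) * T) / (sigma * sqrt(T)) = 0.31364857
d2 = d1 - sigma * sqrt(T) = 0.04364857
exp(-rT) = 0.99775253; exp(-qT) = 1.00000000
P = K * exp(-rT) * N(-d2) - S_0 * exp(-qT) * N(-d1)
N(-d1) = 0.37689398; N(-d2) = 0.48259227
P = 0.8500 * 0.99775253 * 0.48259227 - 0.8900 * 1.00000000 * 0.37689398 = 0.0738

Answer: Price = 0.0738


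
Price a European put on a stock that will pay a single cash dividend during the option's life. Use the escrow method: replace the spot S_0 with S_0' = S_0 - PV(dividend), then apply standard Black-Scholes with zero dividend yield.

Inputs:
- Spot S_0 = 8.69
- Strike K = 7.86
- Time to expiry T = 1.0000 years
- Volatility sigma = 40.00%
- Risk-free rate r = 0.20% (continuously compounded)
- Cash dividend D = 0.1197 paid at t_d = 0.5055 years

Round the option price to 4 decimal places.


Answer: Price = 0.9693

Derivation:
PV(D) = D * exp(-r * t_d) = 0.1197 * 0.99898951 = 0.11957904
S_0' = S_0 - PV(D) = 8.6900 - 0.11957904 = 8.57042096
d1 = (ln(S_0'/K) + (r + sigma^2/2)*T) / (sigma*sqrt(T)) = 0.42132561
d2 = d1 - sigma*sqrt(T) = 0.02132561
exp(-rT) = 0.99800200
N(-d1) = 0.33675867; N(-d2) = 0.49149296
P = K * exp(-rT) * N(-d2) - S_0' * N(-d1) = 7.8600 * 0.99800200 * 0.49149296 - 8.57042096 * 0.33675867 = 0.9693


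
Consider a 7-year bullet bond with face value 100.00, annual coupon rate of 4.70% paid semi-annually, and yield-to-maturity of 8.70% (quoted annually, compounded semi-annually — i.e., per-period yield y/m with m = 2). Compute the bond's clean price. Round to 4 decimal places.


Answer: Price = 79.3536

Derivation:
Coupon per period c = face * coupon_rate / m = 2.350000
Periods per year m = 2; per-period yield y/m = 0.043500
Number of cashflows N = 14
Cashflows (t years, CF_t, discount factor 1/(1+y/m)^(m*t), PV):
  t = 0.5000: CF_t = 2.350000, DF = 0.958313, PV = 2.252036
  t = 1.0000: CF_t = 2.350000, DF = 0.918365, PV = 2.158157
  t = 1.5000: CF_t = 2.350000, DF = 0.880081, PV = 2.068190
  t = 2.0000: CF_t = 2.350000, DF = 0.843393, PV = 1.981974
  t = 2.5000: CF_t = 2.350000, DF = 0.808235, PV = 1.899353
  t = 3.0000: CF_t = 2.350000, DF = 0.774543, PV = 1.820175
  t = 3.5000: CF_t = 2.350000, DF = 0.742254, PV = 1.744298
  t = 4.0000: CF_t = 2.350000, DF = 0.711312, PV = 1.671584
  t = 4.5000: CF_t = 2.350000, DF = 0.681660, PV = 1.601901
  t = 5.0000: CF_t = 2.350000, DF = 0.653244, PV = 1.535124
  t = 5.5000: CF_t = 2.350000, DF = 0.626013, PV = 1.471129
  t = 6.0000: CF_t = 2.350000, DF = 0.599916, PV = 1.409803
  t = 6.5000: CF_t = 2.350000, DF = 0.574908, PV = 1.351033
  t = 7.0000: CF_t = 102.350000, DF = 0.550942, PV = 56.388884
Price P = sum_t PV_t = 79.353642


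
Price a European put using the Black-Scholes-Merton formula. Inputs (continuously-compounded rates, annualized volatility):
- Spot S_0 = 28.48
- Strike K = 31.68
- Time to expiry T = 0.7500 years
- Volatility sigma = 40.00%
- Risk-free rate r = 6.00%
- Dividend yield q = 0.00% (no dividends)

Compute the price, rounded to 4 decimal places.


Answer: Price = 5.0063

Derivation:
d1 = (ln(S/K) + (r - q + 0.5*sigma^2) * T) / (sigma * sqrt(T)) = -0.00428244
d2 = d1 - sigma * sqrt(T) = -0.35069260
exp(-rT) = 0.95599748; exp(-qT) = 1.00000000
P = K * exp(-rT) * N(-d2) - S_0 * exp(-qT) * N(-d1)
N(-d1) = 0.50170844; N(-d2) = 0.63709051
P = 31.6800 * 0.95599748 * 0.63709051 - 28.4800 * 1.00000000 * 0.50170844 = 5.0063


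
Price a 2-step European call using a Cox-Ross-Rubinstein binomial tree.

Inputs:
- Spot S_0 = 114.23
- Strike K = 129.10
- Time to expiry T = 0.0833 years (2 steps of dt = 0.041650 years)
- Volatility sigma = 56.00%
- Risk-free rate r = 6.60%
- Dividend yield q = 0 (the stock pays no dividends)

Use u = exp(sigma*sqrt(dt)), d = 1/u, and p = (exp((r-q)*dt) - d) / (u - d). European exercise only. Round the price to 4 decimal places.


dt = T/N = 0.041650
u = exp(sigma*sqrt(dt)) = 1.121073; d = 1/u = 0.892002
p = (exp((r-q)*dt) - d) / (u - d) = 0.483476
Discount per step: exp(-r*dt) = 0.997255
Stock lattice S(k, i) with i counting down-moves:
  k=0: S(0,0) = 114.2300
  k=1: S(1,0) = 128.0602; S(1,1) = 101.8934
  k=2: S(2,0) = 143.5649; S(2,1) = 114.2300; S(2,2) = 90.8892
Terminal payoffs V(N, i) = max(S_T - K, 0):
  V(2,0) = 14.464911; V(2,1) = 0.000000; V(2,2) = 0.000000
Backward induction: V(k, i) = exp(-r*dt) * [p * V(k+1, i) + (1-p) * V(k+1, i+1)].
  V(1,0) = exp(-r*dt) * [p*14.464911 + (1-p)*0.000000] = 6.974241
  V(1,1) = exp(-r*dt) * [p*0.000000 + (1-p)*0.000000] = 0.000000
  V(0,0) = exp(-r*dt) * [p*6.974241 + (1-p)*0.000000] = 3.362623

Answer: Price = V(0,0) = 3.3626


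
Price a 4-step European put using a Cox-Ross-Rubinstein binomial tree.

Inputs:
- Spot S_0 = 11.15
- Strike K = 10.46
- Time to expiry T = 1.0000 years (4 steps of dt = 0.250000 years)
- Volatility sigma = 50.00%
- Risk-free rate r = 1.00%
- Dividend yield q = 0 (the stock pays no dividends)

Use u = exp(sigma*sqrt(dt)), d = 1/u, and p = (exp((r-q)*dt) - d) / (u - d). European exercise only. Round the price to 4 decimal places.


dt = T/N = 0.250000
u = exp(sigma*sqrt(dt)) = 1.284025; d = 1/u = 0.778801
p = (exp((r-q)*dt) - d) / (u - d) = 0.442778
Discount per step: exp(-r*dt) = 0.997503
Stock lattice S(k, i) with i counting down-moves:
  k=0: S(0,0) = 11.1500
  k=1: S(1,0) = 14.3169; S(1,1) = 8.6836
  k=2: S(2,0) = 18.3832; S(2,1) = 11.1500; S(2,2) = 6.7628
  k=3: S(3,0) = 23.6046; S(3,1) = 14.3169; S(3,2) = 8.6836; S(3,3) = 5.2669
  k=4: S(4,0) = 30.3088; S(4,1) = 18.3832; S(4,2) = 11.1500; S(4,3) = 6.7628; S(4,4) = 4.1019
Terminal payoffs V(N, i) = max(K - S_T, 0):
  V(4,0) = 0.000000; V(4,1) = 0.000000; V(4,2) = 0.000000; V(4,3) = 3.697183; V(4,4) = 6.358144
Backward induction: V(k, i) = exp(-r*dt) * [p * V(k+1, i) + (1-p) * V(k+1, i+1)].
  V(3,0) = exp(-r*dt) * [p*0.000000 + (1-p)*0.000000] = 0.000000
  V(3,1) = exp(-r*dt) * [p*0.000000 + (1-p)*0.000000] = 0.000000
  V(3,2) = exp(-r*dt) * [p*0.000000 + (1-p)*3.697183] = 2.055008
  V(3,3) = exp(-r*dt) * [p*3.697183 + (1-p)*6.358144] = 5.166996
  V(2,0) = exp(-r*dt) * [p*0.000000 + (1-p)*0.000000] = 0.000000
  V(2,1) = exp(-r*dt) * [p*0.000000 + (1-p)*2.055008] = 1.142236
  V(2,2) = exp(-r*dt) * [p*2.055008 + (1-p)*5.166996] = 3.779615
  V(1,0) = exp(-r*dt) * [p*0.000000 + (1-p)*1.142236] = 0.634890
  V(1,1) = exp(-r*dt) * [p*1.142236 + (1-p)*3.779615] = 2.605320
  V(0,0) = exp(-r*dt) * [p*0.634890 + (1-p)*2.605320] = 1.728531

Answer: Price = V(0,0) = 1.7285


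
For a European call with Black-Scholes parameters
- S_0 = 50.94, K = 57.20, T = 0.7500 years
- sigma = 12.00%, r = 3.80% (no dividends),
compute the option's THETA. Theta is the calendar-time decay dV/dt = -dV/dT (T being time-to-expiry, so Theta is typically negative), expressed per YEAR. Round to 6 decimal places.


Answer: Theta = -1.424049

Derivation:
d1 = -0.7890976069; d2 = -0.8930206553
phi(d1) = 0.2922119015; exp(-qT) = 1.0000000000; exp(-rT) = 0.9719022941
Theta = -S*exp(-qT)*phi(d1)*sigma/(2*sqrt(T)) - r*K*exp(-rT)*N(d2) + q*S*exp(-qT)*N(d1)
N(d1) = 0.2150274803; N(d2) = 0.1859230557; sqrt(T) = 0.8660254038
Term 1 = -50.9400 * 1.0000000000 * 0.2922119015 * 0.1200 / (2 * 0.8660254038) = -1.0312820523
Term 2 = -0.0380 * 57.2000 * 0.9719022941 * 0.1859230557 = -0.3927674428
Term 3 = 0 (no dividend yield, q = 0)
Theta = -1.0312820523 + (-0.3927674428) + (0.0000000000) = -1.424049


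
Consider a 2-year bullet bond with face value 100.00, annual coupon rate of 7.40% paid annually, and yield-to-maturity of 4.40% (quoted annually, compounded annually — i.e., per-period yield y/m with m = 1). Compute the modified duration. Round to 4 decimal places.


Coupon per period c = face * coupon_rate / m = 7.400000
Periods per year m = 1; per-period yield y/m = 0.044000
Number of cashflows N = 2
Cashflows (t years, CF_t, discount factor 1/(1+y/m)^(m*t), PV):
  t = 1.0000: CF_t = 7.400000, DF = 0.957854, PV = 7.088123
  t = 2.0000: CF_t = 107.400000, DF = 0.917485, PV = 98.537896
Price P = sum_t PV_t = 105.626018
First compute Macaulay numerator sum_t t * PV_t:
  t * PV_t at t = 1.0000: 7.088123
  t * PV_t at t = 2.0000: 197.075792
Macaulay duration D = 204.163914 / 105.626018 = 1.932894
Modified duration = D / (1 + y/m) = 1.932894 / (1 + 0.044000) = 1.851431

Answer: Modified duration = 1.8514


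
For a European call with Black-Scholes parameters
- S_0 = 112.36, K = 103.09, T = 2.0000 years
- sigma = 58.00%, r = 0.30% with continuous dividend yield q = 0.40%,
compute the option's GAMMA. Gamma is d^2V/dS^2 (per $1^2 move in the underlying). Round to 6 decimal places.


d1 = 0.5126592547; d2 = -0.3075846115
phi(d1) = 0.3498158909; exp(-qT) = 0.9920319148; exp(-rT) = 0.9940179641
Gamma = exp(-qT) * phi(d1) / (S * sigma * sqrt(T)) = 0.9920319148 * 0.3498158909 / (112.3600 * 0.5800 * 1.4142135624) = 0.003765

Answer: Gamma = 0.003765


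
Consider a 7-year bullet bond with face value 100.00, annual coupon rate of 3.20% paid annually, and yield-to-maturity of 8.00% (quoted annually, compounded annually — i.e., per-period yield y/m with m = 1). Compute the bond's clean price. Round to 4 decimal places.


Answer: Price = 75.0094

Derivation:
Coupon per period c = face * coupon_rate / m = 3.200000
Periods per year m = 1; per-period yield y/m = 0.080000
Number of cashflows N = 7
Cashflows (t years, CF_t, discount factor 1/(1+y/m)^(m*t), PV):
  t = 1.0000: CF_t = 3.200000, DF = 0.925926, PV = 2.962963
  t = 2.0000: CF_t = 3.200000, DF = 0.857339, PV = 2.743484
  t = 3.0000: CF_t = 3.200000, DF = 0.793832, PV = 2.540263
  t = 4.0000: CF_t = 3.200000, DF = 0.735030, PV = 2.352096
  t = 5.0000: CF_t = 3.200000, DF = 0.680583, PV = 2.177866
  t = 6.0000: CF_t = 3.200000, DF = 0.630170, PV = 2.016543
  t = 7.0000: CF_t = 103.200000, DF = 0.583490, PV = 60.216209
Price P = sum_t PV_t = 75.009424


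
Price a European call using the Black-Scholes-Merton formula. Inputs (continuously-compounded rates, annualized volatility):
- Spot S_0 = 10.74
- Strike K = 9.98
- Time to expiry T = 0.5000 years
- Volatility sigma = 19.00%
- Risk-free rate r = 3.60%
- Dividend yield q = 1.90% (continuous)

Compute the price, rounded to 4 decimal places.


d1 = (ln(S/K) + (r - q + 0.5*sigma^2) * T) / (sigma * sqrt(T)) = 0.67671607
d2 = d1 - sigma * sqrt(T) = 0.54236578
exp(-rT) = 0.98216103; exp(-qT) = 0.99054498
C = S_0 * exp(-qT) * N(d1) - K * exp(-rT) * N(d2)
N(d1) = 0.75070694; N(d2) = 0.70621673
C = 10.7400 * 0.99054498 * 0.75070694 - 9.9800 * 0.98216103 * 0.70621673 = 1.0640

Answer: Price = 1.0640


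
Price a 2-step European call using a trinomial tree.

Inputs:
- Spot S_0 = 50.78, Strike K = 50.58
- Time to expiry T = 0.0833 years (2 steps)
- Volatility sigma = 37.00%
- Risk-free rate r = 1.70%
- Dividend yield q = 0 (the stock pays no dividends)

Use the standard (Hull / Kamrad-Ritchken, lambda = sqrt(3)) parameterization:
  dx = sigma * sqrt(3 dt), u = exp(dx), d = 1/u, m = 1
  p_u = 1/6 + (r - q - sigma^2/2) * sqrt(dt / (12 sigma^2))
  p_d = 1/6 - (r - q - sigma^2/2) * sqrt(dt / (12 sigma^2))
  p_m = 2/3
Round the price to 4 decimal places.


dt = T/N = 0.041650; dx = sigma*sqrt(3*dt) = 0.130789
u = exp(dx) = 1.139727; d = 1/u = 0.877403
p_u = 0.158474, p_m = 0.666667, p_d = 0.174859
Discount per step: exp(-r*dt) = 0.999292
Stock lattice S(k, j) with j the centered position index:
  k=0: S(0,+0) = 50.7800
  k=1: S(1,-1) = 44.5545; S(1,+0) = 50.7800; S(1,+1) = 57.8753
  k=2: S(2,-2) = 39.0923; S(2,-1) = 44.5545; S(2,+0) = 50.7800; S(2,+1) = 57.8753; S(2,+2) = 65.9621
Terminal payoffs V(N, j) = max(S_T - K, 0):
  V(2,-2) = 0.000000; V(2,-1) = 0.000000; V(2,+0) = 0.200000; V(2,+1) = 7.295327; V(2,+2) = 15.382062
Backward induction: V(k, j) = exp(-r*dt) * [p_u * V(k+1, j+1) + p_m * V(k+1, j) + p_d * V(k+1, j-1)]
  V(1,-1) = exp(-r*dt) * [p_u*0.200000 + p_m*0.000000 + p_d*0.000000] = 0.031672
  V(1,+0) = exp(-r*dt) * [p_u*7.295327 + p_m*0.200000 + p_d*0.000000] = 1.288544
  V(1,+1) = exp(-r*dt) * [p_u*15.382062 + p_m*7.295327 + p_d*0.200000] = 7.330995
  V(0,+0) = exp(-r*dt) * [p_u*7.330995 + p_m*1.288544 + p_d*0.031672] = 2.024909

Answer: Price = V(0,0) = 2.0249
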